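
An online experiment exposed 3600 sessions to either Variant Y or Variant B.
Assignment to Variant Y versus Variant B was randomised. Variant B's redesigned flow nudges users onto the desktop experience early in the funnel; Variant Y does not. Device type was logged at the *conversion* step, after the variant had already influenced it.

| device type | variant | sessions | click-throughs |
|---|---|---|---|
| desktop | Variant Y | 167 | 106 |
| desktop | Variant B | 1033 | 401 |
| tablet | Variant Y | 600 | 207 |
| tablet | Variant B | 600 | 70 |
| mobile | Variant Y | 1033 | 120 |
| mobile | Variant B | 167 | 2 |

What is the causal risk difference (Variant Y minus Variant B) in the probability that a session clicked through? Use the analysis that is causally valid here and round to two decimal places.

Variant Y is higher inside every device type stratum but Variant B is higher in aggregate. Whether to stratify depends on how device type relates to the variant.
Stratifying would compare variants among sessions the variants themselves sorted into device type groups — a form of selection on an intermediate. The unconditioned pooled rates give the total causal effect.
The causal difference is the pooled difference: 0.241 − 0.263 = -0.022.

-0.02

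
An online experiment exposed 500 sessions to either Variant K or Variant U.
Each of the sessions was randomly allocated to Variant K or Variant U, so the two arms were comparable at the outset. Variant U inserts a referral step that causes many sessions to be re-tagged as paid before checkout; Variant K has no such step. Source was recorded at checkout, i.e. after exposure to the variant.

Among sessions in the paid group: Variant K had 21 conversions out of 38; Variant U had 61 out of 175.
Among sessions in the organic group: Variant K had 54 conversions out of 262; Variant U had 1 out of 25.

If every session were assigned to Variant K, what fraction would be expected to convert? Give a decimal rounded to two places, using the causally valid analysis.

0.25

Stratifying would compare variants among sessions the variants themselves sorted into traffic source groups — a form of selection on an intermediate. The unconditioned pooled rates give the total causal effect.
So P(outcome | do(Variant K)) is just the pooled rate for Variant K: 75/300 = 0.250.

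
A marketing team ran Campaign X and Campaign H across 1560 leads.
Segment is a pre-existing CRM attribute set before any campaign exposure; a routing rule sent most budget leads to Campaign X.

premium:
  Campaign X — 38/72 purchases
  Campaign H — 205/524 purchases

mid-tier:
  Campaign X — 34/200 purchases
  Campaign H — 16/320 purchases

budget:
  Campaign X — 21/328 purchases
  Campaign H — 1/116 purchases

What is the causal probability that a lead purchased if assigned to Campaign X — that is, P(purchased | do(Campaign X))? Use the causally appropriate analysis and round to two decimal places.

0.28

Customer segment differs across campaigns for reasons unrelated to any effect of the campaign itself, and it separately predicts the outcome — a classic confounder. We must compare within customer segment levels.
Standardising Campaign X to the population customer segment mix: 0.382·38/72 + 0.333·34/200 + 0.285·21/328 = 0.277.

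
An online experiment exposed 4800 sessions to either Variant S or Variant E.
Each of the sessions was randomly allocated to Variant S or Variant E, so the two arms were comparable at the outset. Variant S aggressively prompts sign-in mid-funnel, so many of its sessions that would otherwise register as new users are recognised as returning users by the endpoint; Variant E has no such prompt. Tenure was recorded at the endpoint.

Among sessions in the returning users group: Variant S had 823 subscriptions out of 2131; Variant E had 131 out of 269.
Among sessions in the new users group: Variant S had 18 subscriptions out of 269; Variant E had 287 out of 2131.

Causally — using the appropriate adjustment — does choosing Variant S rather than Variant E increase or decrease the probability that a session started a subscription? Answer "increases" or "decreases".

User tenure lies on the pathway variant → user tenure → outcome, so adjusting for it blocks the indirect effect. For the total causal effect of variant, use the unadjusted pooled rates.
Pooled: Variant S 35.0% vs Variant E 17.4%; Variant S is higher overall.

increases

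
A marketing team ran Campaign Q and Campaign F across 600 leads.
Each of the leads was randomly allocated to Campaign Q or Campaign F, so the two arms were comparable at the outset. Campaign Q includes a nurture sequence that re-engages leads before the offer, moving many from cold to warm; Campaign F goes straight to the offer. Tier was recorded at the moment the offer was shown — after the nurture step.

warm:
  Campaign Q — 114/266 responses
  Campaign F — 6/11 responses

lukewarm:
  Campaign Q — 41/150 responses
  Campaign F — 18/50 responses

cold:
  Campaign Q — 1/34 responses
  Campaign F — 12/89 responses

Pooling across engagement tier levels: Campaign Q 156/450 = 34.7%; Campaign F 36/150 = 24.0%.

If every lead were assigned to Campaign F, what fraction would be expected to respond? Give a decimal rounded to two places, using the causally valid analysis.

0.24

The stratified and pooled comparisons disagree (Campaign F wins within each engagement tier; Campaign Q wins overall), so the answer turns on the causal role of engagement tier.
Engagement tier here is a post-treatment variable shaped by the campaign; conditioning on it would introduce bias rather than remove it. The overall comparison is the causal one.
So P(outcome | do(Campaign F)) is just the pooled rate for Campaign F: 36/150 = 0.240.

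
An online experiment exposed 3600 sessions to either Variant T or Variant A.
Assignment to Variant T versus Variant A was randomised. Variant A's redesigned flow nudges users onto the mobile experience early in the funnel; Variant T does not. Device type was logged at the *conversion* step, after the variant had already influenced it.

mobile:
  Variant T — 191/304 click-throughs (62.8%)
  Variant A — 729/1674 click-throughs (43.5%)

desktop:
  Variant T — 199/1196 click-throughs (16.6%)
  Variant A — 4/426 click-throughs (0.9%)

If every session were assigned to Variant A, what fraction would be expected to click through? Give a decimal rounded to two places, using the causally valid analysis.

Because the variant influences device type, device type is a post-treatment mediator, not a confounder. Stratifying on it would bias the estimate; the causal effect is the crude pooled difference.
So P(outcome | do(Variant A)) is just the pooled rate for Variant A: 733/2100 = 0.349.

0.35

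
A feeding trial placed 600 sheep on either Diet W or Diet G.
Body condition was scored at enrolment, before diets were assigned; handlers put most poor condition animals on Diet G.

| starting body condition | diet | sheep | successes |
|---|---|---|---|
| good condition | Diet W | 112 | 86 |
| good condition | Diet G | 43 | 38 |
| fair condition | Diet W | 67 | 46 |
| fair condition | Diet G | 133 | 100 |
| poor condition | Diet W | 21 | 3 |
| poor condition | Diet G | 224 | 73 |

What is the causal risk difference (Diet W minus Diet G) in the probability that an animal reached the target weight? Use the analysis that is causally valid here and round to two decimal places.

Starting body condition differs across diets for reasons unrelated to any effect of the diet itself, and it separately predicts the outcome — a classic confounder. We must compare within starting body condition levels.
Adjusting over the population distribution of starting body condition: 0.258·(0.768−0.884) + 0.333·(0.687−0.752) + 0.408·(0.143−0.326) = -0.126.

-0.13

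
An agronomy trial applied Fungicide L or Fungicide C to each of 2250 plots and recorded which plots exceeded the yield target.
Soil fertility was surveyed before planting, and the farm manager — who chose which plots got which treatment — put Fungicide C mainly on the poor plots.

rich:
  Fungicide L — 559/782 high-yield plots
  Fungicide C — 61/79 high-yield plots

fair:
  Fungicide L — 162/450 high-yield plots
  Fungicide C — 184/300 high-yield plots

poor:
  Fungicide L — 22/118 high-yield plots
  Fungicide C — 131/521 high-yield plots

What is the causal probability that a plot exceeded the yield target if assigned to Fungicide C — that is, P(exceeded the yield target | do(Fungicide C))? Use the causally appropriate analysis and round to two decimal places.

Soil fertility differs across fungicides for reasons unrelated to any effect of the fungicide itself, and it separately predicts the outcome — a classic confounder. We must compare within soil fertility levels.
Standardising Fungicide C to the population soil fertility mix: 0.383·61/79 + 0.333·184/300 + 0.284·131/521 = 0.571.

0.57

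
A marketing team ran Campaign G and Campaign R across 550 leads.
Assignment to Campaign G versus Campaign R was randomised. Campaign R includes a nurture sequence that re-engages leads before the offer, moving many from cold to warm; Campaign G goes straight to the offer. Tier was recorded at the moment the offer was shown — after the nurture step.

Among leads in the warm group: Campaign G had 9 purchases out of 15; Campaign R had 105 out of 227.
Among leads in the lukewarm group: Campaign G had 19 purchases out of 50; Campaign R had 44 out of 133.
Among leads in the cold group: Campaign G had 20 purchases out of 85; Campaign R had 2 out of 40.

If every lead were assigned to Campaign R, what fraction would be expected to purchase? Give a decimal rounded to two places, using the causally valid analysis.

0.38

The distribution of engagement tier is itself part of what the campaign does — it is an intermediate outcome. Holding it fixed would remove that part of the effect; the total effect is the pooled difference.
So P(outcome | do(Campaign R)) is just the pooled rate for Campaign R: 151/400 = 0.378.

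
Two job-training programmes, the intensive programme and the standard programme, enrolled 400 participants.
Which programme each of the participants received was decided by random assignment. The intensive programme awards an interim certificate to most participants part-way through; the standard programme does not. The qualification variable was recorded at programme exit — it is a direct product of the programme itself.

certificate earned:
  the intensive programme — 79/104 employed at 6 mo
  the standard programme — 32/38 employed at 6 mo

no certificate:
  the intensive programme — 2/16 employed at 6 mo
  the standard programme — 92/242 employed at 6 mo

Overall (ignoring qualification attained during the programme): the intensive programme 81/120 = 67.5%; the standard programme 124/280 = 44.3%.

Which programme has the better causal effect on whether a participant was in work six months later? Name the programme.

the intensive programme

Qualification attained during the programme is downstream of the programme. One should not condition on a consequence of treatment, so the overall rates are the right comparison.
Pooled: the intensive programme 67.5% vs the standard programme 44.3%; the intensive programme is higher overall.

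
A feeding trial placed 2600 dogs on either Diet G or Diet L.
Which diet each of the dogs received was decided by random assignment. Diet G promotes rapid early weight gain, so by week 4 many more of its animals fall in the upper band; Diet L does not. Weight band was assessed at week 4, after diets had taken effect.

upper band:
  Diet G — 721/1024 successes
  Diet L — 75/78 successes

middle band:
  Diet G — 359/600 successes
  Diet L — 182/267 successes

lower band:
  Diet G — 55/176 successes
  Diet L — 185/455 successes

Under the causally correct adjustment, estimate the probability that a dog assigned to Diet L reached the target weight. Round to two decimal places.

0.55

The week-4 weight band-specific comparison favours Diet L throughout, but the pooled figures favour Diet G. The question is whether to condition on week-4 weight band.
Because the diet influences week-4 weight band, week-4 weight band is a post-treatment mediator, not a confounder. Stratifying on it would bias the estimate; the causal effect is the crude pooled difference.
So P(outcome | do(Diet L)) is just the pooled rate for Diet L: 442/800 = 0.552.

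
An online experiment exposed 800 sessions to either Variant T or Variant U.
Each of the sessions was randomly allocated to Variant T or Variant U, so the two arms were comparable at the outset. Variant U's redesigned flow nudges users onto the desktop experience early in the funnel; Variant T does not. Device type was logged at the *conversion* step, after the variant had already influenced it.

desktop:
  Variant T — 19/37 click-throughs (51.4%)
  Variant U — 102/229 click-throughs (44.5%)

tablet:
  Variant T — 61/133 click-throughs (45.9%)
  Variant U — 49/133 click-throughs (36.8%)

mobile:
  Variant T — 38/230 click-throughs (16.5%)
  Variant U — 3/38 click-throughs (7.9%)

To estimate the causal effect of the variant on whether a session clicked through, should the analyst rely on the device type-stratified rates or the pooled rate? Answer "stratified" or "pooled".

The device type-specific comparison favours Variant T throughout, but the pooled figures favour Variant U. The question is whether to condition on device type.
The distribution of device type is itself part of what the variant does — it is an intermediate outcome. Holding it fixed would remove that part of the effect; the total effect is the pooled difference.
Pooled: Variant T 29.5% vs Variant U 38.5%; Variant U is higher overall.

pooled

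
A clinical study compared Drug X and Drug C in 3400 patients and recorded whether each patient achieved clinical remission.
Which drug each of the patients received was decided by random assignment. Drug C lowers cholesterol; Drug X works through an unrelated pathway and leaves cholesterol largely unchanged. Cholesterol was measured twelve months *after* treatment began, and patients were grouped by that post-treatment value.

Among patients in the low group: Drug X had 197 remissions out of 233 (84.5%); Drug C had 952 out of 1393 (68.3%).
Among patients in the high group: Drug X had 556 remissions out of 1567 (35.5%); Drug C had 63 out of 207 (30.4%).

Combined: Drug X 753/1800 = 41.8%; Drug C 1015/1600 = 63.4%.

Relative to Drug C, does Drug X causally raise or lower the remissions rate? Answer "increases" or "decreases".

Drug X is higher inside every cholesterol stratum but Drug C is higher in aggregate. Whether to stratify depends on how cholesterol relates to the drug.
Cholesterol here is a post-treatment variable shaped by the drug; conditioning on it would introduce bias rather than remove it. The overall comparison is the causal one.
Pooled: Drug X 41.8% vs Drug C 63.4%; Drug C is higher overall.

decreases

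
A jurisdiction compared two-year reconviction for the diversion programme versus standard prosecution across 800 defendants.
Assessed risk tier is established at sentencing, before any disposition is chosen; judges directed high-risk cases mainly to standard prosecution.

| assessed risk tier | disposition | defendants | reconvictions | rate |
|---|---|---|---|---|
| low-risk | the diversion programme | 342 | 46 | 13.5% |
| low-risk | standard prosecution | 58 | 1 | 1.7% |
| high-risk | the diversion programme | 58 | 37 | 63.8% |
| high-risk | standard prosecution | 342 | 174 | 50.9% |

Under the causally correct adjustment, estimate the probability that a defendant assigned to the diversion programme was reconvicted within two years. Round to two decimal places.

Assessed risk tier differs across dispositions for reasons unrelated to any effect of the disposition itself, and it separately predicts the outcome — a classic confounder. We must compare within assessed risk tier levels.
Standardising the diversion programme to the population assessed risk tier mix: 0.500·46/342 + 0.500·37/58 = 0.386.

0.39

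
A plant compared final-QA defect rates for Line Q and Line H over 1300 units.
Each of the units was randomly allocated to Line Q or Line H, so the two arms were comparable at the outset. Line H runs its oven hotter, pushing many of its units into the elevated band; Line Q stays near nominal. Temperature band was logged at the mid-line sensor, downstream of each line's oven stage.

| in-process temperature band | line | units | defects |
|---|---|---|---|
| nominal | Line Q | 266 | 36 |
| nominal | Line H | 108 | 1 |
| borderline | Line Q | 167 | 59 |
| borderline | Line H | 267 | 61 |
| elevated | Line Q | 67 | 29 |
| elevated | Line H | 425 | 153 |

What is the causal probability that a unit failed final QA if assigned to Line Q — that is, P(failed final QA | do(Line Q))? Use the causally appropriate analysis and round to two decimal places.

0.25

The in-process temperature band-specific comparison favours Line H throughout, but the pooled figures favour Line Q. The question is whether to condition on in-process temperature band.
In-process temperature band is downstream of the line. One should not condition on a consequence of treatment, so the overall rates are the right comparison.
So P(outcome | do(Line Q)) is just the pooled rate for Line Q: 124/500 = 0.248.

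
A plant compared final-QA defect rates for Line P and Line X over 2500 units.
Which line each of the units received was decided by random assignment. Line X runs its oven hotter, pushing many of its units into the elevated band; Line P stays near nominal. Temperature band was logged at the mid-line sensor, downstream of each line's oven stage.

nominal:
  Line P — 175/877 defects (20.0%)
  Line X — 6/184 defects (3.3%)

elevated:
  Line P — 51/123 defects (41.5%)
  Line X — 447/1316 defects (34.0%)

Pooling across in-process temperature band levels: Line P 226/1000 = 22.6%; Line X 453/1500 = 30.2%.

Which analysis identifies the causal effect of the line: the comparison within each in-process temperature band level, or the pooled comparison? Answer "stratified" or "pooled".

Within every in-process temperature band level Line X has the lower rate, yet pooled Line P does — Simpson's reversal.
Stratifying would compare lines among units the lines themselves sorted into in-process temperature band groups — a form of selection on an intermediate. The unconditioned pooled rates give the total causal effect.
Pooled: Line P 22.6% vs Line X 30.2%; Line P is lower overall.

pooled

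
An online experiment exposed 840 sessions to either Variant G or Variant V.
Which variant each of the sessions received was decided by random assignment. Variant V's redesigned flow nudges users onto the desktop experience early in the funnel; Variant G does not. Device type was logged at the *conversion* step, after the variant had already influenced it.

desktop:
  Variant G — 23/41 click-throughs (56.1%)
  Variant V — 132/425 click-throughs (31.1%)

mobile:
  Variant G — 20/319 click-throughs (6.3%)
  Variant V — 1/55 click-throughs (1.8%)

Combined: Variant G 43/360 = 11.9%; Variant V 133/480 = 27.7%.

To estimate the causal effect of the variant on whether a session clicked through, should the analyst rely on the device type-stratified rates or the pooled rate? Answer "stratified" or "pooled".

Device type lies on the pathway variant → device type → outcome, so adjusting for it blocks the indirect effect. For the total causal effect of variant, use the unadjusted pooled rates.
Pooled: Variant G 11.9% vs Variant V 27.7%; Variant V is higher overall.

pooled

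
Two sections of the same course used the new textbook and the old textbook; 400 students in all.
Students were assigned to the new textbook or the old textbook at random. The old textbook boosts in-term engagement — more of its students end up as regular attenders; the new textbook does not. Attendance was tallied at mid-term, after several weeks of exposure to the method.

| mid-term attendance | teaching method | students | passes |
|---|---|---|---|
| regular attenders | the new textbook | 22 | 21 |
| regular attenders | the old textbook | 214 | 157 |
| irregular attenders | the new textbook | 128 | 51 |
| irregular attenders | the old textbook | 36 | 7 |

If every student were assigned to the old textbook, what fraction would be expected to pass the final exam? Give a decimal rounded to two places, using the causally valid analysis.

Stratifying would compare teaching methods among students the teaching methods themselves sorted into mid-term attendance groups — a form of selection on an intermediate. The unconditioned pooled rates give the total causal effect.
So P(outcome | do(the old textbook)) is just the pooled rate for the old textbook: 164/250 = 0.656.

0.66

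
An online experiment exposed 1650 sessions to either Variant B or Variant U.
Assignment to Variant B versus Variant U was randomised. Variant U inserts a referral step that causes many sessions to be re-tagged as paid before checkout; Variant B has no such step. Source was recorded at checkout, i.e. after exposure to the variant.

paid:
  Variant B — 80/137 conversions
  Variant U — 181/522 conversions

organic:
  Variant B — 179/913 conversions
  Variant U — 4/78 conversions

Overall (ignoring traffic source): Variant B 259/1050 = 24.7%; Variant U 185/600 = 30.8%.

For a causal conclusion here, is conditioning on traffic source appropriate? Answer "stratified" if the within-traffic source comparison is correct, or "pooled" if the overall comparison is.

Stratifying would compare variants among sessions the variants themselves sorted into traffic source groups — a form of selection on an intermediate. The unconditioned pooled rates give the total causal effect.
Pooled: Variant B 24.7% vs Variant U 30.8%; Variant U is higher overall.

pooled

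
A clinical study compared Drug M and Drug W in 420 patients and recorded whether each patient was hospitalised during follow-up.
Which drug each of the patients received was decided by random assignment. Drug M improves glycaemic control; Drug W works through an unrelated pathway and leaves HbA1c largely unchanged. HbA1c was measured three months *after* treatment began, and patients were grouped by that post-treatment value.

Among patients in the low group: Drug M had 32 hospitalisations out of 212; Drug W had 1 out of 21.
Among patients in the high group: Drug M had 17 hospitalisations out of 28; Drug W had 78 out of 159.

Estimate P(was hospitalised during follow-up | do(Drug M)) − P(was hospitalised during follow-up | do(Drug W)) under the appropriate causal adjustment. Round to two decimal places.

HbA1c lies on the pathway drug → HbA1c → outcome, so adjusting for it blocks the indirect effect. For the total causal effect of drug, use the unadjusted pooled rates.
The causal difference is the pooled difference: 0.204 − 0.439 = -0.235.

-0.23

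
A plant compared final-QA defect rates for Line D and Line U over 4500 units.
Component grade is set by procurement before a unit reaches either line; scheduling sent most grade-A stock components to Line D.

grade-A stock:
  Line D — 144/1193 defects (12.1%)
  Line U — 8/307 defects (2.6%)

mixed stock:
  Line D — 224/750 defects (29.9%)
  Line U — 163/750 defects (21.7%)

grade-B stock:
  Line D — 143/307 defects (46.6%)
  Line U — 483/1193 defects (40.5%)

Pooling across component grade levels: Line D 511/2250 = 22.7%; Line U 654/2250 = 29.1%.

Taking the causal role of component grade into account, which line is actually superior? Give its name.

Here component grade is a common cause — it drives both which line a case falls under and the outcome. The crude comparison mixes populations; the stratum-specific rates are the causally relevant ones.
Within each level — grade-A stock: 12.1% vs 2.6%; mixed stock: 29.9% vs 21.7%; grade-B stock: 46.6% vs 40.5% — Line U is lower every time.

Line U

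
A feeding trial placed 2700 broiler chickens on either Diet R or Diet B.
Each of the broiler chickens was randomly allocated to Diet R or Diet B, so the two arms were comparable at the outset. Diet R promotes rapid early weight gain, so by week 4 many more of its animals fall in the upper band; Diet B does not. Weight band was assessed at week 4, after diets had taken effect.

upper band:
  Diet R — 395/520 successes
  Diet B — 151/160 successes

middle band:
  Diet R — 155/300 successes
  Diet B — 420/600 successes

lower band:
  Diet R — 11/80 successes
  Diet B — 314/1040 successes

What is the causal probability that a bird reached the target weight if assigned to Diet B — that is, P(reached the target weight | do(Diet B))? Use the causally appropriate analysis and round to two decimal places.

0.49

Within every week-4 weight band level Diet B has the higher rate, yet pooled Diet R does — Simpson's reversal.
Week-4 weight band here is a post-treatment variable shaped by the diet; conditioning on it would introduce bias rather than remove it. The overall comparison is the causal one.
So P(outcome | do(Diet B)) is just the pooled rate for Diet B: 885/1800 = 0.492.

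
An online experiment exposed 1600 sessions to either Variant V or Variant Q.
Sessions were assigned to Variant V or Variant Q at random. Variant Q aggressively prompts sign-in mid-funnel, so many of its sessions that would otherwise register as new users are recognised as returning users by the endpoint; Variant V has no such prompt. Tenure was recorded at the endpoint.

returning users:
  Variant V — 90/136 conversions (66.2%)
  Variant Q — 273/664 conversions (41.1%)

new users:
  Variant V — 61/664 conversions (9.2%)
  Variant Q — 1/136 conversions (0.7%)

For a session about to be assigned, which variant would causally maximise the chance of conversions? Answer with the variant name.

Variant Q

The distribution of user tenure is itself part of what the variant does — it is an intermediate outcome. Holding it fixed would remove that part of the effect; the total effect is the pooled difference.
Pooled: Variant V 18.9% vs Variant Q 34.2%; Variant Q is higher overall.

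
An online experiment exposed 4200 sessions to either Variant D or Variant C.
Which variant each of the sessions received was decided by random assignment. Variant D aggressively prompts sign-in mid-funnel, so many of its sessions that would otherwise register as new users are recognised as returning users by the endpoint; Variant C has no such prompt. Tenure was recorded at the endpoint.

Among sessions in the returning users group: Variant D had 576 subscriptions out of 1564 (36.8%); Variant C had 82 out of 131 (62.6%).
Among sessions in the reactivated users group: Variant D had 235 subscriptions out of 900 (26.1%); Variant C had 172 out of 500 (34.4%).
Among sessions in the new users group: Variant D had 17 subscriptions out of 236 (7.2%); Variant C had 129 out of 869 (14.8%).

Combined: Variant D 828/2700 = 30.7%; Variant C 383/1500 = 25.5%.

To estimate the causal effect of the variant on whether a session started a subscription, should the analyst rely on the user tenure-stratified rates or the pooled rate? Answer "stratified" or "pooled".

pooled

User tenure here is a post-treatment variable shaped by the variant; conditioning on it would introduce bias rather than remove it. The overall comparison is the causal one.
Pooled: Variant D 30.7% vs Variant C 25.5%; Variant D is higher overall.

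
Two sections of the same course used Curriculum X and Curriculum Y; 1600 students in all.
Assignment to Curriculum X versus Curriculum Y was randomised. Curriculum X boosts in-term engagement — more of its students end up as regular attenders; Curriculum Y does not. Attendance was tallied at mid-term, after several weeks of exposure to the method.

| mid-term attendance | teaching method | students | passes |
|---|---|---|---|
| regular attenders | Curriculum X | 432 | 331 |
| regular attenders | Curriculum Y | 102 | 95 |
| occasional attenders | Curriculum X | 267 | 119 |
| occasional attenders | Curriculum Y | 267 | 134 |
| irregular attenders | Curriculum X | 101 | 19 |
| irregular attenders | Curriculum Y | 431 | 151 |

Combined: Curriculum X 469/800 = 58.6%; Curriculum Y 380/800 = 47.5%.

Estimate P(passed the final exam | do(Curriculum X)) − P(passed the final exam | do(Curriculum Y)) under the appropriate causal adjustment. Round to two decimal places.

+0.11

Mid-term attendance lies on the pathway teaching method → mid-term attendance → outcome, so adjusting for it blocks the indirect effect. For the total causal effect of teaching method, use the unadjusted pooled rates.
The causal difference is the pooled difference: 0.586 − 0.475 = +0.111.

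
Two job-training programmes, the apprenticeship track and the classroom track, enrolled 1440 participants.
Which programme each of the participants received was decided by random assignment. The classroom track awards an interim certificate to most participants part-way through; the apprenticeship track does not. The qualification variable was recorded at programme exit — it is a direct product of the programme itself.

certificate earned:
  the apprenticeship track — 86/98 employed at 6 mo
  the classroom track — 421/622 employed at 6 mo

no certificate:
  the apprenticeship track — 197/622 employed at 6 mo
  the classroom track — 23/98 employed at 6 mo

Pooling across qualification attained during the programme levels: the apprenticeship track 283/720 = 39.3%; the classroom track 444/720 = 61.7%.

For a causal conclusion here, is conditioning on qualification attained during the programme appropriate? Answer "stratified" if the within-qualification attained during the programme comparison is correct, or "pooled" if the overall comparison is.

pooled

The qualification attained during the programme-specific comparison favours the apprenticeship track throughout, but the pooled figures favour the classroom track. The question is whether to condition on qualification attained during the programme.
Qualification attained during the programme is downstream of the programme. One should not condition on a consequence of treatment, so the overall rates are the right comparison.
Pooled: the apprenticeship track 39.3% vs the classroom track 61.7%; the classroom track is higher overall.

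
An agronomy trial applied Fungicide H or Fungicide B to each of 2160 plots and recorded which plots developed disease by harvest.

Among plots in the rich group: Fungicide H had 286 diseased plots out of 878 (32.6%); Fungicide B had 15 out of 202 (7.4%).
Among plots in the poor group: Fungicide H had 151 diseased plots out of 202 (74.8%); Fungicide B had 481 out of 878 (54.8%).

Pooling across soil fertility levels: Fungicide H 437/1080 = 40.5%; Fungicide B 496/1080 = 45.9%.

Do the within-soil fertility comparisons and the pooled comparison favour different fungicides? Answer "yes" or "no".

yes

Within each soil fertility level (rich 32.6% vs 7.4%; poor 74.8% vs 54.8%), Fungicide B has the lower rate every time. Pooled: 40.5% vs 45.9% — Fungicide H has the lower rate overall. The two comparisons disagree.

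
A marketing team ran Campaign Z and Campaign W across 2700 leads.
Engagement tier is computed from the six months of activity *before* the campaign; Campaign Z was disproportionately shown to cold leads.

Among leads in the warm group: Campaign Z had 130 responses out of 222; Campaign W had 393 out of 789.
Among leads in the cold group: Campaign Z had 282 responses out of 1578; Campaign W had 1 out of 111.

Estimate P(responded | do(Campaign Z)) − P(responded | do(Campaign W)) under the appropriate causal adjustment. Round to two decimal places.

+0.14

Here engagement tier is a common cause — it drives both which campaign a case falls under and the outcome. The crude comparison mixes populations; the stratum-specific rates are the causally relevant ones.
Adjusting over the population distribution of engagement tier: 0.374·(0.586−0.498) + 0.626·(0.179−0.009) = +0.139.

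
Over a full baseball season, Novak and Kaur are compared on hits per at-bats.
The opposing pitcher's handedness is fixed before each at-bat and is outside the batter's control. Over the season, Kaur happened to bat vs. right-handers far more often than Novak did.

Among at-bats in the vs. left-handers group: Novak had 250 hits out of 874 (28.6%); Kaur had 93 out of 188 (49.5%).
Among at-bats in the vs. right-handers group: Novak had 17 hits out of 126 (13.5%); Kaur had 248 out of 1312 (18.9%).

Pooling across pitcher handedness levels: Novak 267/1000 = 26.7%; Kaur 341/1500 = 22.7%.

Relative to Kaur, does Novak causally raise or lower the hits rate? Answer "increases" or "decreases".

decreases

Within every pitcher handedness level Kaur has the higher rate, yet pooled Novak does — Simpson's reversal.
Here pitcher handedness is a common cause — it drives both which player a case falls under and the outcome. The crude comparison mixes populations; the stratum-specific rates are the causally relevant ones.
Within each level — vs. left-handers: 28.6% vs 49.5%; vs. right-handers: 13.5% vs 18.9% — Kaur is higher every time.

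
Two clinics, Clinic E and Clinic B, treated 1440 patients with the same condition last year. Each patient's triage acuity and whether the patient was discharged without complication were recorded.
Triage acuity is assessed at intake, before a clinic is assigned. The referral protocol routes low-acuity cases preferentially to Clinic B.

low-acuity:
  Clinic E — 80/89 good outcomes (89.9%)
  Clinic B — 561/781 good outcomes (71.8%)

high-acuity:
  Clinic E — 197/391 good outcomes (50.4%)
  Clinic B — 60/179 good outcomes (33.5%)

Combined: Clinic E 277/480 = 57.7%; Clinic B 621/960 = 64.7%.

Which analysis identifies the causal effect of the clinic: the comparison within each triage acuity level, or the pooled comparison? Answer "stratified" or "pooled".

stratified

The triage acuity-specific comparison favours Clinic E throughout, but the pooled figures favour Clinic B. The question is whether to condition on triage acuity.
Triage acuity is set before the clinic has any effect — it is not caused by the clinic — and it independently drives the outcome. That makes it a confounder, so the causal comparison is within triage acuity levels.
Within each level — low-acuity: 89.9% vs 71.8%; high-acuity: 50.4% vs 33.5% — Clinic E is higher every time.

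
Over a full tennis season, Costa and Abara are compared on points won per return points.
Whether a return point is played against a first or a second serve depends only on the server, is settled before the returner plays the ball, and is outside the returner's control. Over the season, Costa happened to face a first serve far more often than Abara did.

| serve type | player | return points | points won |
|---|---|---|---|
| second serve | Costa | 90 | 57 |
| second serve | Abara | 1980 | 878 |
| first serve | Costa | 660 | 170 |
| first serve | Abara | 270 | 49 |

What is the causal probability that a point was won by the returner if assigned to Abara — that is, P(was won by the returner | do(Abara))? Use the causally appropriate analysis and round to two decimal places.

0.36

Serve type differs across players for reasons unrelated to any effect of the player itself, and it separately predicts the outcome — a classic confounder. We must compare within serve type levels.
Standardising Abara to the population serve type mix: 0.690·878/1980 + 0.310·49/270 = 0.362.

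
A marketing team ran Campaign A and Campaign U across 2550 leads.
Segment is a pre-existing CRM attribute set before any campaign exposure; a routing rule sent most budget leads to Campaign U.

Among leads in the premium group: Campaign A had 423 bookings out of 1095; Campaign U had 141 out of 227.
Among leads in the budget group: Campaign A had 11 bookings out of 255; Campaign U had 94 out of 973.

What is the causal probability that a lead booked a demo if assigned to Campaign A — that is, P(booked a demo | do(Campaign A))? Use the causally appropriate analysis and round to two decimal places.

The imbalance in customer segment arose from how leads were allocated, not from anything the campaign did; and customer segment independently affects the outcome. The pooled gap is confounded — condition on customer segment.
Standardising Campaign A to the population customer segment mix: 0.518·423/1095 + 0.482·11/255 = 0.221.

0.22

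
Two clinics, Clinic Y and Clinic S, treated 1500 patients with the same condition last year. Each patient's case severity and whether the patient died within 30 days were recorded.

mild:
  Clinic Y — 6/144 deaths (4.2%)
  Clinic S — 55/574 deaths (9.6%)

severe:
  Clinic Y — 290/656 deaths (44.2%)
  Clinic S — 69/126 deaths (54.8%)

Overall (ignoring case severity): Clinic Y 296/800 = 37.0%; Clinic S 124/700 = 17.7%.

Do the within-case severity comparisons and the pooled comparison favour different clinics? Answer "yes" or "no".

yes

Within each case severity level (mild 4.2% vs 9.6%; severe 44.2% vs 54.8%), Clinic Y has the lower rate every time. Pooled: 37.0% vs 17.7% — Clinic S has the lower rate overall. The two comparisons disagree.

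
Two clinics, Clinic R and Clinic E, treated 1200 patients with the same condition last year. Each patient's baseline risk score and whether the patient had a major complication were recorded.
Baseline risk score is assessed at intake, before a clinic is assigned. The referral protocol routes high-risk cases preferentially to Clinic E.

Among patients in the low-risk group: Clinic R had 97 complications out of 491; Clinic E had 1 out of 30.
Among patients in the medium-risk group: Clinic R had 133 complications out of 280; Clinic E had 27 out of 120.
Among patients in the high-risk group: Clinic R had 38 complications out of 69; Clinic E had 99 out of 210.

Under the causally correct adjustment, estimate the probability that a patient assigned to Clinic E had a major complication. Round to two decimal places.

The stratified and pooled comparisons disagree (Clinic E wins within each baseline risk score; Clinic R wins overall), so the answer turns on the causal role of baseline risk score.
Nothing the clinic does changes baseline risk score; the imbalance is an allocation artefact. With baseline risk score also predicting the outcome, the pooled figure is confounded, and the within-stratum comparison is the causal one.
Standardising Clinic E to the population baseline risk score mix: 0.434·1/30 + 0.333·27/120 + 0.233·99/210 = 0.199.

0.20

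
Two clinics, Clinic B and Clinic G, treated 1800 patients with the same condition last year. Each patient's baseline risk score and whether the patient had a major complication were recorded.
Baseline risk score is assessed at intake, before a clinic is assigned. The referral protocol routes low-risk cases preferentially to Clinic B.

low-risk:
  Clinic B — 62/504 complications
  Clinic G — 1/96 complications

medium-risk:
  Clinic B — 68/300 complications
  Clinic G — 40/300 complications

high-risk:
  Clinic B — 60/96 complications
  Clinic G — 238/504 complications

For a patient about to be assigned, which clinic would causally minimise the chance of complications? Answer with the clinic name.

Clinic G

The baseline risk score-specific comparison favours Clinic G throughout, but the pooled figures favour Clinic B. The question is whether to condition on baseline risk score.
Since baseline risk score is a pre-existing factor (not a product of the clinic) and it affects the outcome on its own, it is a confounder. The stratified rates, not the pooled rate, identify the causal effect.
Within each level — low-risk: 12.3% vs 1.0%; medium-risk: 22.7% vs 13.3%; high-risk: 62.5% vs 47.2% — Clinic G is lower every time.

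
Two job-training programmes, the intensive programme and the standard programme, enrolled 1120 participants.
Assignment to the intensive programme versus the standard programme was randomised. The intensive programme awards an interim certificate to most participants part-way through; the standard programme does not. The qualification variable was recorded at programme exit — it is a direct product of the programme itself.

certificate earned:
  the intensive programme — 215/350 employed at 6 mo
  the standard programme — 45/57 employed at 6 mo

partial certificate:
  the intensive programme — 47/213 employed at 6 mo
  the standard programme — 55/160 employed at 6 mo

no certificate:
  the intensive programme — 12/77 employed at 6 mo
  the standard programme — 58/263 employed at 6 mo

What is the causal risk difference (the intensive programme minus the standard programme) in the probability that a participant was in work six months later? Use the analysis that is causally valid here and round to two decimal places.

Stratifying would compare programmes among participants the programmes themselves sorted into qualification attained during the programme groups — a form of selection on an intermediate. The unconditioned pooled rates give the total causal effect.
The causal difference is the pooled difference: 0.428 − 0.329 = +0.099.

+0.10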